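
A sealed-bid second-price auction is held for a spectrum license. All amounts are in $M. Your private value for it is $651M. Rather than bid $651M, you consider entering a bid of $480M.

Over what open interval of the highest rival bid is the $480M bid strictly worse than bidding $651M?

($480M, $651M)

If the competing bid is below $480M, both bids win at the same price — no difference.
If it is above $651M, both bids lose — no difference.
If it lies strictly between $480M and $651M, bidding your value wins at a price below your value (positive payoff) while bidding $480M loses (payoff 0).
So the deviation strictly hurts on the open interval ($480M, $651M).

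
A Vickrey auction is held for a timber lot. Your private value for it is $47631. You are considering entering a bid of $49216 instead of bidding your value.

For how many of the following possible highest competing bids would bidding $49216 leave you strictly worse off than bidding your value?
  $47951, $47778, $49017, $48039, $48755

5

The deviation hurts exactly when the highest competing bid lies strictly between $47631 and $49216 — overbidding then wins at a price above your value.
$47951: inside the interval → strictly worse (loss $320).
$47778: inside the interval → strictly worse (loss $147).
$49017: inside the interval → strictly worse (loss $1386).
$48039: inside the interval → strictly worse (loss $408).
$48755: inside the interval → strictly worse (loss $1124).
Count: 5.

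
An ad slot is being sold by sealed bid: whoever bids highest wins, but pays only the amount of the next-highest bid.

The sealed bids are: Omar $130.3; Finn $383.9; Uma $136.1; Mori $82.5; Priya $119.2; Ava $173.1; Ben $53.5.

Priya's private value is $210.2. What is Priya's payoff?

Highest bid: Finn at $383.9, so Finn wins.
Second-highest bid: Ava at $173.1 — that is the price the winner pays.
Priya did not win, so Priya pays nothing and receives nothing: payoff $0.

$0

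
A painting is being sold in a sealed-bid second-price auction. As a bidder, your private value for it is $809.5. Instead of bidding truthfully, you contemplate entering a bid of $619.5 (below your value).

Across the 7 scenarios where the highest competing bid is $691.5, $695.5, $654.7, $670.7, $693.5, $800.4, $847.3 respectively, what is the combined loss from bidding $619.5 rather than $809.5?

The deviation costs you only when the competing bid falls strictly between $619.5 and $809.5; elsewhere both bids give the same outcome.
$691.5: truthful payoff $118, deviation payoff $0 → loss $118.
$695.5: truthful payoff $114, deviation payoff $0 → loss $114.
$654.7: truthful payoff $154.8, deviation payoff $0 → loss $154.8.
$670.7: truthful payoff $138.8, deviation payoff $0 → loss $138.8.
$693.5: truthful payoff $116, deviation payoff $0 → loss $116.
$800.4: truthful payoff $9.1, deviation payoff $0 → loss $9.1.
$847.3: outcomes coincide → loss $0.
Total loss = $118 + $114 + $154.8 + $138.8 + $116 + $9.1 = $650.7.
Because the price is fixed by the runner-up's bid, deviating from your value can only change a good outcome into a bad one — never the reverse.

$650.7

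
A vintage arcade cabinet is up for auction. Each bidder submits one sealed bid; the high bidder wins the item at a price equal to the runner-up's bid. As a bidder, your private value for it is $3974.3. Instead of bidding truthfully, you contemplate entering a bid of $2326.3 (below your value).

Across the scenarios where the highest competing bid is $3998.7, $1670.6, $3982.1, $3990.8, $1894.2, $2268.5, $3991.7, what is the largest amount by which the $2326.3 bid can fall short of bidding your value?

$3998.7: same outcome either way → loss $0.
$1670.6: same outcome either way → loss $0.
$3982.1: same outcome either way → loss $0.
$3990.8: same outcome either way → loss $0.
$1894.2: same outcome either way → loss $0.
$2268.5: same outcome either way → loss $0.
$3991.7: same outcome either way → loss $0.
Maximum loss: $0.

$0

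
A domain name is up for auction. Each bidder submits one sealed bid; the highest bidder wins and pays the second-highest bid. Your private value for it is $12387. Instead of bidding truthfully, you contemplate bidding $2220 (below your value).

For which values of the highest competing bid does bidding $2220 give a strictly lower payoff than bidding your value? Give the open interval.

If the competing bid is below $2220, both bids win at the same price — no difference.
If it is above $12387, both bids lose — no difference.
If it lies strictly between $2220 and $12387, bidding your value wins at a price below your value (positive payoff) while bidding $2220 loses (payoff 0).
So the deviation strictly hurts on the open interval ($2220, $12387).
Truthful bidding weakly dominates here: raising your bid can only win items priced above your value, and lowering it can only forfeit items priced below.

($2220, $12387)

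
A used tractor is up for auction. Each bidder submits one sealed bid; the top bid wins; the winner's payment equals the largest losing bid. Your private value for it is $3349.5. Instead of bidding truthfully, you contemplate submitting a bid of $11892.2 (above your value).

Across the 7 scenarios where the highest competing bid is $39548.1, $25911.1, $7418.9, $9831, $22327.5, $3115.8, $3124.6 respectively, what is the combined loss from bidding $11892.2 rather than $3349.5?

The deviation costs you only when the competing bid falls strictly between $3349.5 and $11892.2; elsewhere both bids give the same outcome.
$39548.1: outcomes coincide → loss $0.
$25911.1: outcomes coincide → loss $0.
$7418.9: truthful payoff $0, deviation payoff −$4069.4 → loss $4069.4.
$9831: truthful payoff $0, deviation payoff −$6481.5 → loss $6481.5.
$22327.5: outcomes coincide → loss $0.
$3115.8: outcomes coincide → loss $0.
$3124.6: outcomes coincide → loss $0.
Total loss = $4069.4 + $6481.5 = $10550.9.

$10550.9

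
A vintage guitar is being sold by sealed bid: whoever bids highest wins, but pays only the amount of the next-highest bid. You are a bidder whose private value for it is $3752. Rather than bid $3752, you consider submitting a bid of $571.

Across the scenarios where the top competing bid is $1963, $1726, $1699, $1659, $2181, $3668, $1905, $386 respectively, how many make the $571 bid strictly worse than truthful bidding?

7

The deviation hurts exactly when the highest competing bid lies strictly between $571 and $3752 — underbidding then forfeits a profitable win.
$1963: inside the interval → strictly worse (loss $1789).
$1726: inside the interval → strictly worse (loss $2026).
$1699: inside the interval → strictly worse (loss $2053).
$1659: inside the interval → strictly worse (loss $2093).
$2181: inside the interval → strictly worse (loss $1571).
$3668: inside the interval → strictly worse (loss $84).
$1905: inside the interval → strictly worse (loss $1847).
$386: below both → same outcome either way.
Count: 7.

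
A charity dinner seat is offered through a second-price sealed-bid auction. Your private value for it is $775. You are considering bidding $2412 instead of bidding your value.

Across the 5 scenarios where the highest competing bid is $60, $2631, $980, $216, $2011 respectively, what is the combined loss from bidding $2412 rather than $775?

$1441

The deviation costs you only when the competing bid falls strictly between $775 and $2412; elsewhere both bids give the same outcome.
$60: outcomes coincide → loss $0.
$2631: outcomes coincide → loss $0.
$980: truthful payoff $0, deviation payoff −$205 → loss $205.
$216: outcomes coincide → loss $0.
$2011: truthful payoff $0, deviation payoff −$1236 → loss $1236.
Total loss = $205 + $1236 = $1441.
Truthful bidding weakly dominates here: raising your bid can only win items priced above your value, and lowering it can only forfeit items priced below.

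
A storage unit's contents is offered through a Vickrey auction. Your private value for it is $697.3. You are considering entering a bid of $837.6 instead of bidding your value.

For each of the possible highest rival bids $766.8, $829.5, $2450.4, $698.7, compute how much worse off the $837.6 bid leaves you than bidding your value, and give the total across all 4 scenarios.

$203.1

The deviation costs you only when the competing bid falls strictly between $697.3 and $837.6; elsewhere both bids give the same outcome.
$766.8: truthful payoff $0, deviation payoff −$69.5 → loss $69.5.
$829.5: truthful payoff $0, deviation payoff −$132.2 → loss $132.2.
$2450.4: outcomes coincide → loss $0.
$698.7: truthful payoff $0, deviation payoff −$1.4 → loss $1.4.
Total loss = $69.5 + $132.2 + $1.4 = $203.1.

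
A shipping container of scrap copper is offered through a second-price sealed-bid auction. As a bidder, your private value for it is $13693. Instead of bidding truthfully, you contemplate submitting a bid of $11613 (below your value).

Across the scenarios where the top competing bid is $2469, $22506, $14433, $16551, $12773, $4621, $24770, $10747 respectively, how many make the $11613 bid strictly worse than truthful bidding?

1

The deviation hurts exactly when the highest competing bid lies strictly between $11613 and $13693 — underbidding then forfeits a profitable win.
$2469: below both → same outcome either way.
$22506: above both → same outcome either way.
$14433: above both → same outcome either way.
$16551: above both → same outcome either way.
$12773: inside the interval → strictly worse (loss $920).
$4621: below both → same outcome either way.
$24770: above both → same outcome either way.
$10747: below both → same outcome either way.
Count: 1.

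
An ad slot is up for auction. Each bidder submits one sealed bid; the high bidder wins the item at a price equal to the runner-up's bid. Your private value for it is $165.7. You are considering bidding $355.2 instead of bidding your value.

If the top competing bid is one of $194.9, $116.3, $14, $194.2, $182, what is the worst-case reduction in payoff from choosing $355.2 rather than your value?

$194.9: truthful gives $0, deviation gives −$29.2 → loss $29.2.
$116.3: same outcome either way → loss $0.
$14: same outcome either way → loss $0.
$194.2: truthful gives $0, deviation gives −$28.5 → loss $28.5.
$182: truthful gives $0, deviation gives −$16.3 → loss $16.3.
Maximum loss: $29.2.

$29.2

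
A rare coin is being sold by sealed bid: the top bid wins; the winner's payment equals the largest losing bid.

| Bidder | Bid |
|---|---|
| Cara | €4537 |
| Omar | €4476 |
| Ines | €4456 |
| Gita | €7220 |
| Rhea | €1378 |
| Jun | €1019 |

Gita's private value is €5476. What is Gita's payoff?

Highest bid: Gita at €7220, so Gita wins.
Second-highest bid: Cara at €4537 — that is the price the winner pays.
Gita's payoff = value − price = €5476 − €4537 = €939.

€939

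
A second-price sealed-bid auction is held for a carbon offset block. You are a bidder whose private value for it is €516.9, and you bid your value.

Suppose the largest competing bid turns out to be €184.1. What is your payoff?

Your bid €516.9 exceeds the highest competing bid €184.1, so you win.
In a second-price auction the winner pays the second-highest bid, €184.1.
Payoff = value − price = €516.9 − €184.1 = €332.8.

€332.8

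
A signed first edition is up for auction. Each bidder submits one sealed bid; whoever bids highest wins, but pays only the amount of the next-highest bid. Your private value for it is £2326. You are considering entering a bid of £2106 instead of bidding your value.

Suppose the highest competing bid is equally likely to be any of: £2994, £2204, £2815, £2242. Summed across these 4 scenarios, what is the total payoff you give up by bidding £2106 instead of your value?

£206

The deviation costs you only when the competing bid falls strictly between £2106 and £2326; elsewhere both bids give the same outcome.
£2994: outcomes coincide → loss £0.
£2204: truthful payoff £122, deviation payoff £0 → loss £122.
£2815: outcomes coincide → loss £0.
£2242: truthful payoff £84, deviation payoff £0 → loss £84.
Total loss = £122 + £84 = £206.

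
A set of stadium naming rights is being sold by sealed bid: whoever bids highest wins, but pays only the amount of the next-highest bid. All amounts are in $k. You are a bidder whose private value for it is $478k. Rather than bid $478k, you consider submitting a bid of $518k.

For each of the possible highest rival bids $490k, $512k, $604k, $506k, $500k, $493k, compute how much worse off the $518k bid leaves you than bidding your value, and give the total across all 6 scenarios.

The deviation costs you only when the competing bid falls strictly between $478k and $518k; elsewhere both bids give the same outcome.
$490k: truthful payoff $0k, deviation payoff −$12k → loss $12k.
$512k: truthful payoff $0k, deviation payoff −$34k → loss $34k.
$604k: outcomes coincide → loss $0k.
$506k: truthful payoff $0k, deviation payoff −$28k → loss $28k.
$500k: truthful payoff $0k, deviation payoff −$22k → loss $22k.
$493k: truthful payoff $0k, deviation payoff −$15k → loss $15k.
Total loss = $12k + $34k + $28k + $22k + $15k = $111k.
Because the price is fixed by the runner-up's bid, deviating from your value can only change a good outcome into a bad one — never the reverse.

$111k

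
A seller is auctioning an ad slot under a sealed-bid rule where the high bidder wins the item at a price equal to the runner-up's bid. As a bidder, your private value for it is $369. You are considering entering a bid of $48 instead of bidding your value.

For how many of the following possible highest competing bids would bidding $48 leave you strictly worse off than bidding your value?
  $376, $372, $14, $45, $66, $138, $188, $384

3

The deviation hurts exactly when the highest competing bid lies strictly between $48 and $369 — underbidding then forfeits a profitable win.
$376: above both → same outcome either way.
$372: above both → same outcome either way.
$14: below both → same outcome either way.
$45: below both → same outcome either way.
$66: inside the interval → strictly worse (loss $303).
$138: inside the interval → strictly worse (loss $231).
$188: inside the interval → strictly worse (loss $181).
$384: above both → same outcome either way.
Count: 3.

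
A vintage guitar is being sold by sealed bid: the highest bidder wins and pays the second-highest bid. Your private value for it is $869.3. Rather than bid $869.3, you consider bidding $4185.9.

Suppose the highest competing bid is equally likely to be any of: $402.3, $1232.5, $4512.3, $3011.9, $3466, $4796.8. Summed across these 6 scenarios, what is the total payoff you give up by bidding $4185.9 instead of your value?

The deviation costs you only when the competing bid falls strictly between $869.3 and $4185.9; elsewhere both bids give the same outcome.
$402.3: outcomes coincide → loss $0.
$1232.5: truthful payoff $0, deviation payoff −$363.2 → loss $363.2.
$4512.3: outcomes coincide → loss $0.
$3011.9: truthful payoff $0, deviation payoff −$2142.6 → loss $2142.6.
$3466: truthful payoff $0, deviation payoff −$2596.7 → loss $2596.7.
$4796.8: outcomes coincide → loss $0.
Total loss = $363.2 + $2142.6 + $2596.7 = $5102.5.
Truthful bidding weakly dominates here: raising your bid can only win items priced above your value, and lowering it can only forfeit items priced below.

$5102.5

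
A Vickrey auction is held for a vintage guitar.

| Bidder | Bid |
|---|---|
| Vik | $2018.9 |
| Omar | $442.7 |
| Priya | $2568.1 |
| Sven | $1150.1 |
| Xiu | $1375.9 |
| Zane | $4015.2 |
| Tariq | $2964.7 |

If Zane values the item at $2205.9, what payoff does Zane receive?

Highest bid: Zane at $4015.2, so Zane wins.
Second-highest bid: Tariq at $2964.7 — that is the price the winner pays.
Zane's payoff = value − price = $2205.9 − $2964.7 = −$758.8.

−$758.8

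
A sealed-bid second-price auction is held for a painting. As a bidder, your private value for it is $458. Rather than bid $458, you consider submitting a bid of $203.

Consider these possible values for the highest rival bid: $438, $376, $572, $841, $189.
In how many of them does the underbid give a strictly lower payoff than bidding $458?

2

The deviation hurts exactly when the highest competing bid lies strictly between $203 and $458 — underbidding then forfeits a profitable win.
$438: inside the interval → strictly worse (loss $20).
$376: inside the interval → strictly worse (loss $82).
$572: above both → same outcome either way.
$841: above both → same outcome either way.
$189: below both → same outcome either way.
Count: 2.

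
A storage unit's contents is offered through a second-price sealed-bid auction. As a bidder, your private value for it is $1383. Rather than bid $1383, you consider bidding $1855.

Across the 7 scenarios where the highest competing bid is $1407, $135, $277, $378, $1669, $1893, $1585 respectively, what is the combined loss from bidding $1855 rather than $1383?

$512

The deviation costs you only when the competing bid falls strictly between $1383 and $1855; elsewhere both bids give the same outcome.
$1407: truthful payoff $0, deviation payoff −$24 → loss $24.
$135: outcomes coincide → loss $0.
$277: outcomes coincide → loss $0.
$378: outcomes coincide → loss $0.
$1669: truthful payoff $0, deviation payoff −$286 → loss $286.
$1893: outcomes coincide → loss $0.
$1585: truthful payoff $0, deviation payoff −$202 → loss $202.
Total loss = $24 + $286 + $202 = $512.
In a second-price auction your bid sets only whether you win, not what you pay, so bidding your true value is weakly dominant.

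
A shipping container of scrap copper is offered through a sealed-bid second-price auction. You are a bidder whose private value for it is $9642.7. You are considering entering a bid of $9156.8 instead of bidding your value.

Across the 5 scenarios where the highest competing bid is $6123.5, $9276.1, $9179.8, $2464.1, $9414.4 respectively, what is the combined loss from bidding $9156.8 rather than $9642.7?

$1057.8

The deviation costs you only when the competing bid falls strictly between $9156.8 and $9642.7; elsewhere both bids give the same outcome.
$6123.5: outcomes coincide → loss $0.
$9276.1: truthful payoff $366.6, deviation payoff $0 → loss $366.6.
$9179.8: truthful payoff $462.9, deviation payoff $0 → loss $462.9.
$2464.1: outcomes coincide → loss $0.
$9414.4: truthful payoff $228.3, deviation payoff $0 → loss $228.3.
Total loss = $366.6 + $462.9 + $228.3 = $1057.8.
In a second-price auction your bid sets only whether you win, not what you pay, so bidding your true value is weakly dominant.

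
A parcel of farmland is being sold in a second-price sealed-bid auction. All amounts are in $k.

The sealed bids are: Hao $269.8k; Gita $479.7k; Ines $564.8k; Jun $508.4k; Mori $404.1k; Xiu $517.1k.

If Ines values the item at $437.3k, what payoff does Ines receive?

−$79.8k

Highest bid: Ines at $564.8k, so Ines wins.
Second-highest bid: Xiu at $517.1k — that is the price the winner pays.
Ines's payoff = value − price = $437.3k − $517.1k = −$79.8k.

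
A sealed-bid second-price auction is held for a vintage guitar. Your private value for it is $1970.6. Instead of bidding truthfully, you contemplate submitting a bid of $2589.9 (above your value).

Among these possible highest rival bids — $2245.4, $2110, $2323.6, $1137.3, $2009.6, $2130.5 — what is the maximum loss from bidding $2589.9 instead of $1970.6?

$353

$2245.4: truthful gives $0, deviation gives −$274.8 → loss $274.8.
$2110: truthful gives $0, deviation gives −$139.4 → loss $139.4.
$2323.6: truthful gives $0, deviation gives −$353 → loss $353.
$1137.3: same outcome either way → loss $0.
$2009.6: truthful gives $0, deviation gives −$39 → loss $39.
$2130.5: truthful gives $0, deviation gives −$159.9 → loss $159.9.
Maximum loss: $353.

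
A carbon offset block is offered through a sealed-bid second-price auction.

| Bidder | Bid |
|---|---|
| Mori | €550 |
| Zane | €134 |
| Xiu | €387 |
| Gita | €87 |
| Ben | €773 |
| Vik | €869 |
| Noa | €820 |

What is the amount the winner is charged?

€820

Highest bid: Vik at €869, so Vik wins.
Second-highest bid: Noa at €820 — that is the price the winner pays.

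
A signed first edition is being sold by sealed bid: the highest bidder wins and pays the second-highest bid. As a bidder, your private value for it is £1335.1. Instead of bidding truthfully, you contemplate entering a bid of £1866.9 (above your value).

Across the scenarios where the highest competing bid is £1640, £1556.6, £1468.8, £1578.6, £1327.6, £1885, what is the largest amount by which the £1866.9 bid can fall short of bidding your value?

£1640: truthful gives £0, deviation gives −£304.9 → loss £304.9.
£1556.6: truthful gives £0, deviation gives −£221.5 → loss £221.5.
£1468.8: truthful gives £0, deviation gives −£133.7 → loss £133.7.
£1578.6: truthful gives £0, deviation gives −£243.5 → loss £243.5.
£1327.6: same outcome either way → loss £0.
£1885: same outcome either way → loss £0.
Maximum loss: £304.9.

£304.9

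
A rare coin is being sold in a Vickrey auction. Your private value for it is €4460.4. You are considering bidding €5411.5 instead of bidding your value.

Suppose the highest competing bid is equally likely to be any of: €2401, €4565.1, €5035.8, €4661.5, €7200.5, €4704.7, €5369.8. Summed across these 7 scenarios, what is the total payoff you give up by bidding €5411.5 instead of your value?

The deviation costs you only when the competing bid falls strictly between €4460.4 and €5411.5; elsewhere both bids give the same outcome.
€2401: outcomes coincide → loss €0.
€4565.1: truthful payoff €0, deviation payoff −€104.7 → loss €104.7.
€5035.8: truthful payoff €0, deviation payoff −€575.4 → loss €575.4.
€4661.5: truthful payoff €0, deviation payoff −€201.1 → loss €201.1.
€7200.5: outcomes coincide → loss €0.
€4704.7: truthful payoff €0, deviation payoff −€244.3 → loss €244.3.
€5369.8: truthful payoff €0, deviation payoff −€909.4 → loss €909.4.
Total loss = €104.7 + €575.4 + €201.1 + €244.3 + €909.4 = €2034.9.
Truthful bidding weakly dominates here: raising your bid can only win items priced above your value, and lowering it can only forfeit items priced below.

€2034.9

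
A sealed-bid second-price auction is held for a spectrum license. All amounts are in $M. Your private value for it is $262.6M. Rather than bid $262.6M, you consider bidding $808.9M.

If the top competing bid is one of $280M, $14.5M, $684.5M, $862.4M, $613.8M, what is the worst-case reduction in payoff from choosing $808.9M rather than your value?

$421.9M

$280M: truthful gives $0M, deviation gives −$17.4M → loss $17.4M.
$14.5M: same outcome either way → loss $0M.
$684.5M: truthful gives $0M, deviation gives −$421.9M → loss $421.9M.
$862.4M: same outcome either way → loss $0M.
$613.8M: truthful gives $0M, deviation gives −$351.2M → loss $351.2M.
Maximum loss: $421.9M.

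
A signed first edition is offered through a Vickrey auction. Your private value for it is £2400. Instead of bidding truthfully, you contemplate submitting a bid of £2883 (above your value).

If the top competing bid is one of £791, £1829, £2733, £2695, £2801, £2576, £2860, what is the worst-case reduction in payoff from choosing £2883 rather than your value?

£460

£791: same outcome either way → loss £0.
£1829: same outcome either way → loss £0.
£2733: truthful gives £0, deviation gives −£333 → loss £333.
£2695: truthful gives £0, deviation gives −£295 → loss £295.
£2801: truthful gives £0, deviation gives −£401 → loss £401.
£2576: truthful gives £0, deviation gives −£176 → loss £176.
£2860: truthful gives £0, deviation gives −£460 → loss £460.
Maximum loss: £460.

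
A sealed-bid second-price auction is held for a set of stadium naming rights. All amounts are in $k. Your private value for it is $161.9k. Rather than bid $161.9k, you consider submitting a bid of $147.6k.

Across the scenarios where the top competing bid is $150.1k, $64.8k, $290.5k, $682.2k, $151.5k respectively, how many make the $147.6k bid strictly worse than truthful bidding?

2

The deviation hurts exactly when the highest competing bid lies strictly between $147.6k and $161.9k — underbidding then forfeits a profitable win.
$150.1k: inside the interval → strictly worse (loss $11.8k).
$64.8k: below both → same outcome either way.
$290.5k: above both → same outcome either way.
$682.2k: above both → same outcome either way.
$151.5k: inside the interval → strictly worse (loss $10.4k).
Count: 2.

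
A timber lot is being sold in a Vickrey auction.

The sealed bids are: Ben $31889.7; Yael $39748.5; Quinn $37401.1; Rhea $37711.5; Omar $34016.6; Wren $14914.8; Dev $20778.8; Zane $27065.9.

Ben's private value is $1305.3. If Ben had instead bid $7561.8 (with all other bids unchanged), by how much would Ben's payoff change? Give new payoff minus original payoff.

The highest bid among the other bidders is $39748.5; Ben's bid doesn't change that.
Original bid $31889.7: Ben is not highest (top rival bid is $39748.5); payoff $0.
Alternative bid $7561.8: Ben is not highest (top rival bid is $39748.5); payoff $0.
Change in payoff = $0 − ($0) = $0.

$0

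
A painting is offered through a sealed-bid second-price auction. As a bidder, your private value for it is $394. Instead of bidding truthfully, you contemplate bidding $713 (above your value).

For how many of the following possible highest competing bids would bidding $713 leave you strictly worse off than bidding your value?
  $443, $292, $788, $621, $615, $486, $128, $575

The deviation hurts exactly when the highest competing bid lies strictly between $394 and $713 — overbidding then wins at a price above your value.
$443: inside the interval → strictly worse (loss $49).
$292: below both → same outcome either way.
$788: above both → same outcome either way.
$621: inside the interval → strictly worse (loss $227).
$615: inside the interval → strictly worse (loss $221).
$486: inside the interval → strictly worse (loss $92).
$128: below both → same outcome either way.
$575: inside the interval → strictly worse (loss $181).
Count: 5.

5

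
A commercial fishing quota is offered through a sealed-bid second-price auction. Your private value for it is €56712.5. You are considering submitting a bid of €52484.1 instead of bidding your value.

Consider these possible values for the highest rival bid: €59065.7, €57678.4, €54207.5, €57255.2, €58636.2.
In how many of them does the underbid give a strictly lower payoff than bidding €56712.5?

1

The deviation hurts exactly when the highest competing bid lies strictly between €52484.1 and €56712.5 — underbidding then forfeits a profitable win.
€59065.7: above both → same outcome either way.
€57678.4: above both → same outcome either way.
€54207.5: inside the interval → strictly worse (loss €2505).
€57255.2: above both → same outcome either way.
€58636.2: above both → same outcome either way.
Count: 1.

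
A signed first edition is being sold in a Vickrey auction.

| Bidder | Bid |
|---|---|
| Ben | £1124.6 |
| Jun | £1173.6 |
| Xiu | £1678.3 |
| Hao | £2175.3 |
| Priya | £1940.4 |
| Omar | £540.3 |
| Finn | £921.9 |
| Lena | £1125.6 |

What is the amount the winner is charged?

Highest bid: Hao at £2175.3, so Hao wins.
Second-highest bid: Priya at £1940.4 — that is the price the winner pays.

£1940.4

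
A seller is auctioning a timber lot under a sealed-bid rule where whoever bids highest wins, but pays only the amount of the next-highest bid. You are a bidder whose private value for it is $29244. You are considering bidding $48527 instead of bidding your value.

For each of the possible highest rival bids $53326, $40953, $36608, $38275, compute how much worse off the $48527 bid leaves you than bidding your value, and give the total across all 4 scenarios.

$28104

The deviation costs you only when the competing bid falls strictly between $29244 and $48527; elsewhere both bids give the same outcome.
$53326: outcomes coincide → loss $0.
$40953: truthful payoff $0, deviation payoff −$11709 → loss $11709.
$36608: truthful payoff $0, deviation payoff −$7364 → loss $7364.
$38275: truthful payoff $0, deviation payoff −$9031 → loss $9031.
Total loss = $11709 + $7364 + $9031 = $28104.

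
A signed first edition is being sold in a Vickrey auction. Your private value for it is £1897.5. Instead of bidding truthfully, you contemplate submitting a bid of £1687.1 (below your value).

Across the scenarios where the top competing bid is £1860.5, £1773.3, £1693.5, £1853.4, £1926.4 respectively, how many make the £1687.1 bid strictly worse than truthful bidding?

4

The deviation hurts exactly when the highest competing bid lies strictly between £1687.1 and £1897.5 — underbidding then forfeits a profitable win.
£1860.5: inside the interval → strictly worse (loss £37).
£1773.3: inside the interval → strictly worse (loss £124.2).
£1693.5: inside the interval → strictly worse (loss £204).
£1853.4: inside the interval → strictly worse (loss £44.1).
£1926.4: above both → same outcome either way.
Count: 4.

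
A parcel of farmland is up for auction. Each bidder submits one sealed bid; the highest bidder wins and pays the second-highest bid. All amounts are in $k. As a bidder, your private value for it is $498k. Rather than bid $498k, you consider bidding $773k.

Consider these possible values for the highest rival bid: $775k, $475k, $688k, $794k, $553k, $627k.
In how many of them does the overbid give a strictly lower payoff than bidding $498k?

The deviation hurts exactly when the highest competing bid lies strictly between $498k and $773k — overbidding then wins at a price above your value.
$775k: above both → same outcome either way.
$475k: below both → same outcome either way.
$688k: inside the interval → strictly worse (loss $190k).
$794k: above both → same outcome either way.
$553k: inside the interval → strictly worse (loss $55k).
$627k: inside the interval → strictly worse (loss $129k).
Count: 3.

3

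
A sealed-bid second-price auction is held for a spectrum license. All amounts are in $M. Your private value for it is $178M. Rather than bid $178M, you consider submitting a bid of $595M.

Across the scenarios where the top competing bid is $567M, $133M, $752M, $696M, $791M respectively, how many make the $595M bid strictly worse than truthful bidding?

The deviation hurts exactly when the highest competing bid lies strictly between $178M and $595M — overbidding then wins at a price above your value.
$567M: inside the interval → strictly worse (loss $389M).
$133M: below both → same outcome either way.
$752M: above both → same outcome either way.
$696M: above both → same outcome either way.
$791M: above both → same outcome either way.
Count: 1.

1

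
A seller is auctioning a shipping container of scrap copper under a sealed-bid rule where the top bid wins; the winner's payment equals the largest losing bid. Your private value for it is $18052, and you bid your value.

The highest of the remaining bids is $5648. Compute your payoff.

$12404

Your bid $18052 exceeds the highest competing bid $5648, so you win.
In a second-price auction the winner pays the second-highest bid, $5648.
Payoff = value − price = $18052 − $5648 = $12404.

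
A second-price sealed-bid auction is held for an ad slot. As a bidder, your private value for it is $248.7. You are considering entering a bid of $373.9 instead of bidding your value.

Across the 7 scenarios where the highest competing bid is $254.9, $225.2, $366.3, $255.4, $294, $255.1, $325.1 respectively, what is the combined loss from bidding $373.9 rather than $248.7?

$258.6

The deviation costs you only when the competing bid falls strictly between $248.7 and $373.9; elsewhere both bids give the same outcome.
$254.9: truthful payoff $0, deviation payoff −$6.2 → loss $6.2.
$225.2: outcomes coincide → loss $0.
$366.3: truthful payoff $0, deviation payoff −$117.6 → loss $117.6.
$255.4: truthful payoff $0, deviation payoff −$6.7 → loss $6.7.
$294: truthful payoff $0, deviation payoff −$45.3 → loss $45.3.
$255.1: truthful payoff $0, deviation payoff −$6.4 → loss $6.4.
$325.1: truthful payoff $0, deviation payoff −$76.4 → loss $76.4.
Total loss = $6.2 + $117.6 + $6.7 + $45.3 + $6.4 + $76.4 = $258.6.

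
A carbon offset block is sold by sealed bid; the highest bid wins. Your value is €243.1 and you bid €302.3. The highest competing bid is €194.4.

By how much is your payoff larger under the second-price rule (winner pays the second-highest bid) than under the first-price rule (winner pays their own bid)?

You have the highest bid, so you win under either rule.
Second-price: pay €194.4 → payoff €48.7.
First-price: pay your own bid €302.3 → payoff −€59.2.
Difference = €48.7 − (−€59.2) = €107.9.

€107.9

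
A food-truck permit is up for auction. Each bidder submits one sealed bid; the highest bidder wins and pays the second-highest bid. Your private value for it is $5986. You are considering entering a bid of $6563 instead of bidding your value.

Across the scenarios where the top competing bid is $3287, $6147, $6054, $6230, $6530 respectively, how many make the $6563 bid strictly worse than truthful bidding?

4

The deviation hurts exactly when the highest competing bid lies strictly between $5986 and $6563 — overbidding then wins at a price above your value.
$3287: below both → same outcome either way.
$6147: inside the interval → strictly worse (loss $161).
$6054: inside the interval → strictly worse (loss $68).
$6230: inside the interval → strictly worse (loss $244).
$6530: inside the interval → strictly worse (loss $544).
Count: 4.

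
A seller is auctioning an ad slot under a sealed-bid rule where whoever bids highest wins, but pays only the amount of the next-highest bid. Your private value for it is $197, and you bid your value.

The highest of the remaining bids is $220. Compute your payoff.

Your bid $197 is below the highest competing bid $220, so you lose.
A losing bidder pays nothing and receives nothing: payoff = $0.

$0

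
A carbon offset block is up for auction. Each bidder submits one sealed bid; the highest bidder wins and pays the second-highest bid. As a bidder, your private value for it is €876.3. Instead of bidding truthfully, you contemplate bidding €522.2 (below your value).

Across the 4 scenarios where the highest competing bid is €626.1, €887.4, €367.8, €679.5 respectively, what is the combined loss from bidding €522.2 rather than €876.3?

€447

The deviation costs you only when the competing bid falls strictly between €522.2 and €876.3; elsewhere both bids give the same outcome.
€626.1: truthful payoff €250.2, deviation payoff €0 → loss €250.2.
€887.4: outcomes coincide → loss €0.
€367.8: outcomes coincide → loss €0.
€679.5: truthful payoff €196.8, deviation payoff €0 → loss €196.8.
Total loss = €250.2 + €196.8 = €447.
Because the price is fixed by the runner-up's bid, deviating from your value can only change a good outcome into a bad one — never the reverse.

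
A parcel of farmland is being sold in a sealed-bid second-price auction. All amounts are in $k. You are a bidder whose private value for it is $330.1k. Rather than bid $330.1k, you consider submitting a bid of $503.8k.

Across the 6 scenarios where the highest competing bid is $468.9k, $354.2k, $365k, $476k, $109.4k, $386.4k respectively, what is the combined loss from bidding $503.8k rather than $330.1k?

The deviation costs you only when the competing bid falls strictly between $330.1k and $503.8k; elsewhere both bids give the same outcome.
$468.9k: truthful payoff $0k, deviation payoff −$138.8k → loss $138.8k.
$354.2k: truthful payoff $0k, deviation payoff −$24.1k → loss $24.1k.
$365k: truthful payoff $0k, deviation payoff −$34.9k → loss $34.9k.
$476k: truthful payoff $0k, deviation payoff −$145.9k → loss $145.9k.
$109.4k: outcomes coincide → loss $0k.
$386.4k: truthful payoff $0k, deviation payoff −$56.3k → loss $56.3k.
Total loss = $138.8k + $24.1k + $34.9k + $145.9k + $56.3k = $400k.

$400k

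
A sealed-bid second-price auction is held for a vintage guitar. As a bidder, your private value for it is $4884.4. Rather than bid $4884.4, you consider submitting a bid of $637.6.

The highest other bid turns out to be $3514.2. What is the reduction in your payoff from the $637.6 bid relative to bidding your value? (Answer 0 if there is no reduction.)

Bidding your value $4884.4: you win (since $4884.4 > $3514.2) and pay $3514.2. Payoff $1370.2.
Bidding $637.6: you lose. Payoff $0.
The competing bid $3514.2 lies between your shaded bid and your value, so underbidding forfeits an item you could have won at a profitable price.
Loss from deviating = $1370.2 − ($0) = $1370.2.
In a second-price auction your bid sets only whether you win, not what you pay, so bidding your true value is weakly dominant.

$1370.2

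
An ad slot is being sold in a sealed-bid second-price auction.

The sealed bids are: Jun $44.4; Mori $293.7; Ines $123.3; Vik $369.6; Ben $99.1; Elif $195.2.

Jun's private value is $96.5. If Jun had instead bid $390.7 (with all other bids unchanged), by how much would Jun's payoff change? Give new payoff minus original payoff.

−$273.1

The highest bid among the other bidders is $369.6; Jun's bid doesn't change that.
Original bid $44.4: Jun is not highest (top rival bid is $369.6); payoff $0.
Alternative bid $390.7: Jun is highest, pays the top rival bid $369.6; payoff $96.5 − $369.6 = −$273.1.
Change in payoff = −$273.1 − ($0) = −$273.1.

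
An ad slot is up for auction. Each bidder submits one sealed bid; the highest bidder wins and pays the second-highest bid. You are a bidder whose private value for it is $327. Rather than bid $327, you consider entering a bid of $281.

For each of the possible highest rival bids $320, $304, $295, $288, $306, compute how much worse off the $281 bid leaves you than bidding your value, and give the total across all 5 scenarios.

$122

The deviation costs you only when the competing bid falls strictly between $281 and $327; elsewhere both bids give the same outcome.
$320: truthful payoff $7, deviation payoff $0 → loss $7.
$304: truthful payoff $23, deviation payoff $0 → loss $23.
$295: truthful payoff $32, deviation payoff $0 → loss $32.
$288: truthful payoff $39, deviation payoff $0 → loss $39.
$306: truthful payoff $21, deviation payoff $0 → loss $21.
Total loss = $7 + $23 + $32 + $39 + $21 = $122.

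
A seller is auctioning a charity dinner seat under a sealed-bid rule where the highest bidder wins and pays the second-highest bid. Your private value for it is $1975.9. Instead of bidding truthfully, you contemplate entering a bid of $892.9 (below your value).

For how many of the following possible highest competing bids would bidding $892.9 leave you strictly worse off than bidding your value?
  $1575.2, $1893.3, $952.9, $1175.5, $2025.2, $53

4

The deviation hurts exactly when the highest competing bid lies strictly between $892.9 and $1975.9 — underbidding then forfeits a profitable win.
$1575.2: inside the interval → strictly worse (loss $400.7).
$1893.3: inside the interval → strictly worse (loss $82.6).
$952.9: inside the interval → strictly worse (loss $1023).
$1175.5: inside the interval → strictly worse (loss $800.4).
$2025.2: above both → same outcome either way.
$53: below both → same outcome either way.
Count: 4.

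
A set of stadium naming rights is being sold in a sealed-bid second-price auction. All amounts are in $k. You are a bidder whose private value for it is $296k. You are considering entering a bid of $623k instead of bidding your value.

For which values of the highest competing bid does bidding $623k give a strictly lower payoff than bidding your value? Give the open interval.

($296k, $623k)

If the competing bid is below $296k, both bids win at the same price — no difference.
If it is above $623k, both bids lose — no difference.
If it lies strictly between $296k and $623k, bidding your value loses (payoff 0) while bidding $623k wins at a price above your value (payoff negative).
So the deviation strictly hurts on the open interval ($296k, $623k).
Truthful bidding weakly dominates here: raising your bid can only win items priced above your value, and lowering it can only forfeit items priced below.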